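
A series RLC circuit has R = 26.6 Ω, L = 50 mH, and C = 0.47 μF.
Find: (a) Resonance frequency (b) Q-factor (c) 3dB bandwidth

Step 1 — Resonance condition Im(Z)=0 gives ω₀ = 1/√(LC).
Step 2 — ω₀ = 1/√(0.05·4.7e-07) = 6523 rad/s.
Step 3 — f₀ = ω₀/(2π) = 1038 Hz.
Step 4 — Series Q: Q = ω₀L/R = 6523·0.05/26.6 = 12.26.
Step 5 — 3dB bandwidth: Δω = ω₀/Q = 532 rad/s; BW = Δω/(2π) = 84.67 Hz.

(a) f₀ = 1038 Hz  (b) Q = 12.26  (c) BW = 84.67 Hz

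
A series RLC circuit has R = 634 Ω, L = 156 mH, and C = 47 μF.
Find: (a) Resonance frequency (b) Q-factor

Step 1 — Resonance condition Im(Z)=0 gives ω₀ = 1/√(LC).
Step 2 — ω₀ = 1/√(0.156·4.7e-05) = 369.3 rad/s.
Step 3 — f₀ = ω₀/(2π) = 58.78 Hz.
Step 4 — Series Q: Q = ω₀L/R = 369.3·0.156/634 = 0.09087.

(a) f₀ = 58.78 Hz  (b) Q = 0.09087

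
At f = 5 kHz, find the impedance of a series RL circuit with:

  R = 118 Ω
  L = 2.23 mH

Step 1 — Angular frequency: ω = 2π·f = 2π·5000 = 3.142e+04 rad/s.
Step 2 — Component impedances:
  R: Z = R = 118 Ω
  L: Z = jωL = j·3.142e+04·0.00223 = 0 + j70.06 Ω
Step 3 — Series combination: Z_total = R + L = 118 + j70.06 Ω = 137.2∠30.7° Ω.

Z = 118 + j70.06 Ω = 137.2∠30.7° Ω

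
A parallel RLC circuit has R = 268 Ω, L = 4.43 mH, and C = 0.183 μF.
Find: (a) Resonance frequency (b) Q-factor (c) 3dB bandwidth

Step 1 — Resonance: ω₀ = 1/√(LC) = 1/√(0.00443·1.83e-07) = 3.512e+04 rad/s.
Step 2 — f₀ = ω₀/(2π) = 5590 Hz.
Step 3 — Parallel Q: Q = R/(ω₀L) = 268/(3.512e+04·0.00443) = 1.722.
Step 4 — Bandwidth: Δω = ω₀/Q = 2.039e+04 rad/s; BW = Δω/(2π) = 3245 Hz.

(a) f₀ = 5590 Hz  (b) Q = 1.722  (c) BW = 3245 Hz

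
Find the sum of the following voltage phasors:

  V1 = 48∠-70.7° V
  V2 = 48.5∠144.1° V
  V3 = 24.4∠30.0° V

Step 1 — Convert each phasor to rectangular form:
  V1 = 48·(cos(-70.7°) + j·sin(-70.7°)) = 15.86 - j45.3 V
  V2 = 48.5·(cos(144.1°) + j·sin(144.1°)) = -39.29 + j28.44 V
  V3 = 24.4·(cos(30.0°) + j·sin(30.0°)) = 21.13 + j12.2 V
Step 2 — Sum components: V_total = -2.291 - j4.663 V.
Step 3 — Convert to polar: |V_total| = 5.196 V, ∠V_total = -116.2°.

V_total = 5.196∠-116.2° V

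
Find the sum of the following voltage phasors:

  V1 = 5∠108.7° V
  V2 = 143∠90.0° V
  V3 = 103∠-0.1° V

Step 1 — Convert each phasor to rectangular form:
  V1 = 5·(cos(108.7°) + j·sin(108.7°)) = -1.603 + j4.736 V
  V2 = 143·(cos(90.0°) + j·sin(90.0°)) = 0 + j143 V
  V3 = 103·(cos(-0.1°) + j·sin(-0.1°)) = 103 - j0.1798 V
Step 2 — Sum components: V_total = 101.4 + j147.6 V.
Step 3 — Convert to polar: |V_total| = 179 V, ∠V_total = 55.5°.

V_total = 179∠55.5° V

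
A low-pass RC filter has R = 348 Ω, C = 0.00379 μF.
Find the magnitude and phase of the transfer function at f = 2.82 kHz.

Step 1 — Angular frequency: ω = 2π·2820 = 1.772e+04 rad/s.
Step 2 — Transfer function: H(jω) = 1/(1 + jωRC).
Step 3 — Denominator: 1 + jωRC = 1 + j·1.772e+04·348·3.79e-09 = 1 + j0.02337.
Step 4 — H = 0.9995 - j0.02336.
Step 5 — Magnitude: |H| = 0.9997 (-0.0 dB); phase: φ = -1.3°.

|H| = 0.9997 (-0.0 dB), φ = -1.3°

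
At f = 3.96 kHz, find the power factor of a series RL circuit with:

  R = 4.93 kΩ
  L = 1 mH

Step 1 — Angular frequency: ω = 2π·f = 2π·3960 = 2.488e+04 rad/s.
Step 2 — Component impedances:
  R: Z = R = 4930 Ω
  L: Z = jωL = j·2.488e+04·0.001 = 0 + j24.88 Ω
Step 3 — Series combination: Z_total = R + L = 4930 + j24.88 Ω = 4930∠0.3° Ω.
Step 4 — Power factor: PF = cos(φ) = Re(Z)/|Z| = 4930/4930 = 1.
Step 5 — Type: Im(Z) = 24.88 ⇒ lagging (phase φ = 0.3°).

PF = 1 (lagging, φ = 0.3°)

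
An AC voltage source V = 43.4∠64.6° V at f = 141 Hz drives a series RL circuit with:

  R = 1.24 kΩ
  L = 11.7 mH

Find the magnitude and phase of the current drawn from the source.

Step 1 — Angular frequency: ω = 2π·f = 2π·141 = 885.9 rad/s.
Step 2 — Component impedances:
  R: Z = R = 1240 Ω
  L: Z = jωL = j·885.9·0.0117 = 0 + j10.37 Ω
Step 3 — Series combination: Z_total = R + L = 1240 + j10.37 Ω = 1240∠0.5° Ω.
Step 4 — Source phasor: V = 43.4∠64.6° V = 18.62 + j39.2 V.
Step 5 — Ohm's law: I = V / Z_total = (18.62 + j39.2) / (1240 + j10.37) = 0.01528 + j0.03149 A.
Step 6 — Convert to polar: |I| = 0.035 A, ∠I = 64.1°.

I = 0.035∠64.1° A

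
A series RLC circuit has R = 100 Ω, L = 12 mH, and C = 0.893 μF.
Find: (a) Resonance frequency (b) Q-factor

Step 1 — Resonance condition Im(Z)=0 gives ω₀ = 1/√(LC).
Step 2 — ω₀ = 1/√(0.012·8.93e-07) = 9660 rad/s.
Step 3 — f₀ = ω₀/(2π) = 1537 Hz.
Step 4 — Series Q: Q = ω₀L/R = 9660·0.012/100 = 1.159.

(a) f₀ = 1537 Hz  (b) Q = 1.159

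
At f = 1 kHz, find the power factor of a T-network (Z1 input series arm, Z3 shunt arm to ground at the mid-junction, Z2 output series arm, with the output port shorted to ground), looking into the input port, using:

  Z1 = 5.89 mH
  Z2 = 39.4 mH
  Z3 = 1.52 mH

Step 1 — Angular frequency: ω = 2π·f = 2π·1000 = 6283 rad/s.
Step 2 — Component impedances:
  Z1: Z = jωL = j·6283·0.00589 = 0 + j37.01 Ω
  Z2: Z = jωL = j·6283·0.0394 = 0 + j247.6 Ω
  Z3: Z = jωL = j·6283·0.00152 = 0 + j9.55 Ω
Step 3 — With the output port shorted to ground, the output series arm Z2 runs from the junction to ground; the shunt arm Z3 also runs from the junction to ground. They appear in parallel: Z3 || Z2 = 0 + j9.196 Ω.
Step 4 — Series with input arm Z1: Z_in = Z1 + (Z3 || Z2) = 0 + j46.2 Ω = 46.2∠90.0° Ω.
Step 5 — Power factor: PF = cos(φ) = Re(Z)/|Z| = 0/46.2 = 0.
Step 6 — Type: Im(Z) = 46.2 ⇒ lagging (phase φ = 90.0°).

PF = 0 (lagging, φ = 90.0°)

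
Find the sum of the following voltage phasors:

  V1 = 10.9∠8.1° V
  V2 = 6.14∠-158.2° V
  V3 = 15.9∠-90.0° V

Step 1 — Convert each phasor to rectangular form:
  V1 = 10.9·(cos(8.1°) + j·sin(8.1°)) = 10.79 + j1.536 V
  V2 = 6.14·(cos(-158.2°) + j·sin(-158.2°)) = -5.701 - j2.28 V
  V3 = 15.9·(cos(-90.0°) + j·sin(-90.0°)) = 0 - j15.9 V
Step 2 — Sum components: V_total = 5.09 - j16.64 V.
Step 3 — Convert to polar: |V_total| = 17.41 V, ∠V_total = -73.0°.

V_total = 17.41∠-73.0° V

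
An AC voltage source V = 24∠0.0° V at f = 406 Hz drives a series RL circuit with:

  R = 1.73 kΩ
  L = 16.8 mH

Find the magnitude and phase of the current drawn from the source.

Step 1 — Angular frequency: ω = 2π·f = 2π·406 = 2551 rad/s.
Step 2 — Component impedances:
  R: Z = R = 1730 Ω
  L: Z = jωL = j·2551·0.0168 = 0 + j42.86 Ω
Step 3 — Series combination: Z_total = R + L = 1730 + j42.86 Ω = 1731∠1.4° Ω.
Step 4 — Source phasor: V = 24∠0.0° V = 24 V.
Step 5 — Ohm's law: I = V / Z_total = (24) / (1730 + j42.86) = 0.01386 - j0.0003435 A.
Step 6 — Convert to polar: |I| = 0.01387 A, ∠I = -1.4°.

I = 0.01387∠-1.4° A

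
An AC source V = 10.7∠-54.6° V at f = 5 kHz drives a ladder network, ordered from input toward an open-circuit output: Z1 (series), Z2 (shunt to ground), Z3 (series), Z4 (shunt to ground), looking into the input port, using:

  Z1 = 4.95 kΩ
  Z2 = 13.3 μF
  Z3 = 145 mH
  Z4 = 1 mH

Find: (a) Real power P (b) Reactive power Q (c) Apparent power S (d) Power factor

Step 1 — Angular frequency: ω = 2π·f = 2π·5000 = 3.142e+04 rad/s.
Step 2 — Component impedances:
  Z1: Z = R = 4950 Ω
  Z2: Z = 1/(jωC) = -j/(ω·C) = 0 - j2.393 Ω
  Z3: Z = jωL = j·3.142e+04·0.145 = 0 + j4555 Ω
  Z4: Z = jωL = j·3.142e+04·0.001 = 0 + j31.42 Ω
Step 3 — Ladder network (open output): work backward from the far end, alternating series and parallel combinations. Z_in = 4950 - j2.395 Ω = 4950∠-0.0° Ω.
Step 4 — Source phasor: V = 10.7∠-54.6° V = 6.198 - j8.722 V.
Step 5 — Current: I = V / Z = 0.001253 - j0.001761 A = 0.002162∠-54.6° A.
Step 6 — Complex power: S = V·I* = 0.02313 - j1.119e-05 VA.
Step 7 — Real power: P = Re(S) = 0.02313 W.
Step 8 — Reactive power: Q = Im(S) = -1.119e-05 VAR.
Step 9 — Apparent power: |S| = 0.02313 VA.
Step 10 — Power factor: PF = P/|S| = 1 (leading).

(a) P = 0.02313 W  (b) Q = -1.119e-05 VAR  (c) S = 0.02313 VA  (d) PF = 1 (leading)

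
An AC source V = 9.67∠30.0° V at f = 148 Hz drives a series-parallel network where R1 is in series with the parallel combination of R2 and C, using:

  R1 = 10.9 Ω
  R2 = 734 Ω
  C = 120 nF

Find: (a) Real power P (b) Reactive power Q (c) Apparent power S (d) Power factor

Step 1 — Angular frequency: ω = 2π·f = 2π·148 = 929.9 rad/s.
Step 2 — Component impedances:
  R1: Z = R = 10.9 Ω
  R2: Z = R = 734 Ω
  C: Z = 1/(jωC) = -j/(ω·C) = 0 - j8961 Ω
Step 3 — Parallel branch: R2 || C = 1/(1/R2 + 1/C) = 729.1 - j59.72 Ω.
Step 4 — Series with R1: Z_total = R1 + (R2 || C) = 740 - j59.72 Ω = 742.4∠-4.6° Ω.
Step 5 — Source phasor: V = 9.67∠30.0° V = 8.374 + j4.835 V.
Step 6 — Current: I = V / Z = 0.01072 + j0.007399 A = 0.01303∠34.6° A.
Step 7 — Complex power: S = V·I* = 0.1255 - j0.01013 VA.
Step 8 — Real power: P = Re(S) = 0.1255 W.
Step 9 — Reactive power: Q = Im(S) = -0.01013 VAR.
Step 10 — Apparent power: |S| = 0.126 VA.
Step 11 — Power factor: PF = P/|S| = 0.9968 (leading).

(a) P = 0.1255 W  (b) Q = -0.01013 VAR  (c) S = 0.126 VA  (d) PF = 0.9968 (leading)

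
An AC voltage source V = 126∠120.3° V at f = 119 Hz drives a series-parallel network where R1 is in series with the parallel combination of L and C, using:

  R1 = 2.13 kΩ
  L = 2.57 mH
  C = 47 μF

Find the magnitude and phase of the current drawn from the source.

Step 1 — Angular frequency: ω = 2π·f = 2π·119 = 747.7 rad/s.
Step 2 — Component impedances:
  R1: Z = R = 2130 Ω
  L: Z = jωL = j·747.7·0.00257 = 0 + j1.922 Ω
  C: Z = 1/(jωC) = -j/(ω·C) = 0 - j28.46 Ω
Step 3 — Parallel branch: L || C = 1/(1/L + 1/C) = 0 + j2.061 Ω.
Step 4 — Series with R1: Z_total = R1 + (L || C) = 2130 + j2.061 Ω = 2130∠0.1° Ω.
Step 5 — Source phasor: V = 126∠120.3° V = -63.57 + j108.8 V.
Step 6 — Ohm's law: I = V / Z_total = (-63.57 + j108.8) / (2130 + j2.061) = -0.0298 + j0.0511 A.
Step 7 — Convert to polar: |I| = 0.05915 A, ∠I = 120.2°.

I = 0.05915∠120.2° A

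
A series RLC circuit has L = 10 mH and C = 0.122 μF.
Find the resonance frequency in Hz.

Step 1 — Resonance condition Im(Z)=0 gives ω₀ = 1/√(LC).
Step 2 — ω₀ = 1/√(0.01·1.22e-07) = 2.863e+04 rad/s.
Step 3 — f₀ = ω₀/(2π) = 4557 Hz.

f₀ = 4557 Hz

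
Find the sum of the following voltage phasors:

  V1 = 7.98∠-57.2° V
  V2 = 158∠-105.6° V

Step 1 — Convert each phasor to rectangular form:
  V1 = 7.98·(cos(-57.2°) + j·sin(-57.2°)) = 4.323 - j6.708 V
  V2 = 158·(cos(-105.6°) + j·sin(-105.6°)) = -42.49 - j152.2 V
Step 2 — Sum components: V_total = -38.17 - j158.9 V.
Step 3 — Convert to polar: |V_total| = 163.4 V, ∠V_total = -103.5°.

V_total = 163.4∠-103.5° V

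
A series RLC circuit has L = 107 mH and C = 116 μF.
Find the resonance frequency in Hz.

Step 1 — Resonance condition Im(Z)=0 gives ω₀ = 1/√(LC).
Step 2 — ω₀ = 1/√(0.107·0.000116) = 283.8 rad/s.
Step 3 — f₀ = ω₀/(2π) = 45.18 Hz.

f₀ = 45.18 Hz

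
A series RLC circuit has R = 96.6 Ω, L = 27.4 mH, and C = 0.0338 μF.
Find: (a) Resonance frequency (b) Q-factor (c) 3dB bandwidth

Step 1 — Resonance condition Im(Z)=0 gives ω₀ = 1/√(LC).
Step 2 — ω₀ = 1/√(0.0274·3.38e-08) = 3.286e+04 rad/s.
Step 3 — f₀ = ω₀/(2π) = 5230 Hz.
Step 4 — Series Q: Q = ω₀L/R = 3.286e+04·0.0274/96.6 = 9.321.
Step 5 — 3dB bandwidth: Δω = ω₀/Q = 3526 rad/s; BW = Δω/(2π) = 561.1 Hz.

(a) f₀ = 5230 Hz  (b) Q = 9.321  (c) BW = 561.1 Hz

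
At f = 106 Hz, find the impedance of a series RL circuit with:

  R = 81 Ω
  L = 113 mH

Step 1 — Angular frequency: ω = 2π·f = 2π·106 = 666 rad/s.
Step 2 — Component impedances:
  R: Z = R = 81 Ω
  L: Z = jωL = j·666·0.113 = 0 + j75.26 Ω
Step 3 — Series combination: Z_total = R + L = 81 + j75.26 Ω = 110.6∠42.9° Ω.

Z = 81 + j75.26 Ω = 110.6∠42.9° Ω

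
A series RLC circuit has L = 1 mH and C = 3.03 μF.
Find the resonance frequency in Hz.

Step 1 — Resonance condition Im(Z)=0 gives ω₀ = 1/√(LC).
Step 2 — ω₀ = 1/√(0.001·3.03e-06) = 1.817e+04 rad/s.
Step 3 — f₀ = ω₀/(2π) = 2891 Hz.

f₀ = 2891 Hz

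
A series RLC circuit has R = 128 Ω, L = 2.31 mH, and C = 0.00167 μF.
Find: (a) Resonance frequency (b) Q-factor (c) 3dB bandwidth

Step 1 — Resonance condition Im(Z)=0 gives ω₀ = 1/√(LC).
Step 2 — ω₀ = 1/√(0.00231·1.67e-09) = 5.091e+05 rad/s.
Step 3 — f₀ = ω₀/(2π) = 8.103e+04 Hz.
Step 4 — Series Q: Q = ω₀L/R = 5.091e+05·0.00231/128 = 9.188.
Step 5 — 3dB bandwidth: Δω = ω₀/Q = 5.541e+04 rad/s; BW = Δω/(2π) = 8819 Hz.

(a) f₀ = 8.103e+04 Hz  (b) Q = 9.188  (c) BW = 8819 Hz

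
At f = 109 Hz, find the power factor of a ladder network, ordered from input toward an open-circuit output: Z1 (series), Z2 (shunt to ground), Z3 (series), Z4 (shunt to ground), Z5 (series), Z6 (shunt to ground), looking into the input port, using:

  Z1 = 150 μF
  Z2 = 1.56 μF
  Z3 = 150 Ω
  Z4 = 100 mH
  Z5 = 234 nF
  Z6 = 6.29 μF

Step 1 — Angular frequency: ω = 2π·f = 2π·109 = 684.9 rad/s.
Step 2 — Component impedances:
  Z1: Z = 1/(jωC) = -j/(ω·C) = 0 - j9.734 Ω
  Z2: Z = 1/(jωC) = -j/(ω·C) = 0 - j936 Ω
  Z3: Z = R = 150 Ω
  Z4: Z = jωL = j·684.9·0.1 = 0 + j68.49 Ω
  Z5: Z = 1/(jωC) = -j/(ω·C) = 0 - j6240 Ω
  Z6: Z = 1/(jωC) = -j/(ω·C) = 0 - j232.1 Ω
Step 3 — Ladder network (open output): work backward from the far end, alternating series and parallel combinations. Z_in = 169.8 + j35.62 Ω = 173.5∠11.8° Ω.
Step 4 — Power factor: PF = cos(φ) = Re(Z)/|Z| = 169.8/173.5 = 0.9787.
Step 5 — Type: Im(Z) = 35.62 ⇒ lagging (phase φ = 11.8°).

PF = 0.9787 (lagging, φ = 11.8°)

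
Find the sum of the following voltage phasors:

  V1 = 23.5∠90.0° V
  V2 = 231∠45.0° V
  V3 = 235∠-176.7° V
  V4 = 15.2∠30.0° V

Step 1 — Convert each phasor to rectangular form:
  V1 = 23.5·(cos(90.0°) + j·sin(90.0°)) = 0 + j23.5 V
  V2 = 231·(cos(45.0°) + j·sin(45.0°)) = 163.3 + j163.3 V
  V3 = 235·(cos(-176.7°) + j·sin(-176.7°)) = -234.6 - j13.53 V
  V4 = 15.2·(cos(30.0°) + j·sin(30.0°)) = 13.16 + j7.6 V
Step 2 — Sum components: V_total = -58.11 + j180.9 V.
Step 3 — Convert to polar: |V_total| = 190 V, ∠V_total = 107.8°.

V_total = 190∠107.8° V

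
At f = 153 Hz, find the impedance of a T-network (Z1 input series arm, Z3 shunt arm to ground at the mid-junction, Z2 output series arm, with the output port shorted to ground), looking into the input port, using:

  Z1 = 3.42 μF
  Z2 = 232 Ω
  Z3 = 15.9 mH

Step 1 — Angular frequency: ω = 2π·f = 2π·153 = 961.3 rad/s.
Step 2 — Component impedances:
  Z1: Z = 1/(jωC) = -j/(ω·C) = 0 - j304.2 Ω
  Z2: Z = R = 232 Ω
  Z3: Z = jωL = j·961.3·0.0159 = 0 + j15.29 Ω
Step 3 — With the output port shorted to ground, the output series arm Z2 runs from the junction to ground; the shunt arm Z3 also runs from the junction to ground. They appear in parallel: Z3 || Z2 = 1.003 + j15.22 Ω.
Step 4 — Series with input arm Z1: Z_in = Z1 + (Z3 || Z2) = 1.003 - j288.9 Ω = 288.9∠-89.8° Ω.

Z = 1.003 - j288.9 Ω = 288.9∠-89.8° Ω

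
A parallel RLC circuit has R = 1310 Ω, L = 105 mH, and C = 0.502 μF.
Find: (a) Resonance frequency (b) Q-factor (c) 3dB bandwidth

Step 1 — Resonance: ω₀ = 1/√(LC) = 1/√(0.105·5.02e-07) = 4356 rad/s.
Step 2 — f₀ = ω₀/(2π) = 693.2 Hz.
Step 3 — Parallel Q: Q = R/(ω₀L) = 1310/(4356·0.105) = 2.864.
Step 4 — Bandwidth: Δω = ω₀/Q = 1521 rad/s; BW = Δω/(2π) = 242 Hz.

(a) f₀ = 693.2 Hz  (b) Q = 2.864  (c) BW = 242 Hz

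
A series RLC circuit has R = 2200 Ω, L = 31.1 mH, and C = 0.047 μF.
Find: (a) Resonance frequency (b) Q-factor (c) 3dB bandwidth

Step 1 — Resonance: ω₀ = 1/√(LC) = 1/√(0.0311·4.7e-08) = 2.616e+04 rad/s.
Step 2 — f₀ = ω₀/(2π) = 4163 Hz.
Step 3 — Series Q: Q = ω₀L/R = 2.616e+04·0.0311/2200 = 0.3698.
Step 4 — Bandwidth: Δω = ω₀/Q = 7.074e+04 rad/s; BW = Δω/(2π) = 1.126e+04 Hz.

(a) f₀ = 4163 Hz  (b) Q = 0.3698  (c) BW = 1.126e+04 Hz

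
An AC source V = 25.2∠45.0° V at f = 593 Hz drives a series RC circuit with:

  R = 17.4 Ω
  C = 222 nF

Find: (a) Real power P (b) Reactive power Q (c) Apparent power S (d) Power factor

Step 1 — Angular frequency: ω = 2π·f = 2π·593 = 3726 rad/s.
Step 2 — Component impedances:
  R: Z = R = 17.4 Ω
  C: Z = 1/(jωC) = -j/(ω·C) = 0 - j1209 Ω
Step 3 — Series combination: Z_total = R + C = 17.4 - j1209 Ω = 1209∠-89.2° Ω.
Step 4 — Source phasor: V = 25.2∠45.0° V = 17.82 + j17.82 V.
Step 5 — Current: I = V / Z = -0.01452 + j0.01495 A = 0.02084∠134.2° A.
Step 6 — Complex power: S = V·I* = 0.007558 - j0.5252 VA.
Step 7 — Real power: P = Re(S) = 0.007558 W.
Step 8 — Reactive power: Q = Im(S) = -0.5252 VAR.
Step 9 — Apparent power: |S| = 0.5252 VA.
Step 10 — Power factor: PF = P/|S| = 0.01439 (leading).

(a) P = 0.007558 W  (b) Q = -0.5252 VAR  (c) S = 0.5252 VA  (d) PF = 0.01439 (leading)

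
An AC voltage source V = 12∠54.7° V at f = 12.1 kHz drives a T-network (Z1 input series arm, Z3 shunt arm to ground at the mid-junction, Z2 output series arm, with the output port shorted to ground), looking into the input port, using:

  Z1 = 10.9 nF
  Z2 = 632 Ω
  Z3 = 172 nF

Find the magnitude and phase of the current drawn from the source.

Step 1 — Angular frequency: ω = 2π·f = 2π·1.21e+04 = 7.603e+04 rad/s.
Step 2 — Component impedances:
  Z1: Z = 1/(jωC) = -j/(ω·C) = 0 - j1207 Ω
  Z2: Z = R = 632 Ω
  Z3: Z = 1/(jωC) = -j/(ω·C) = 0 - j76.47 Ω
Step 3 — With the output port shorted to ground, the output series arm Z2 runs from the junction to ground; the shunt arm Z3 also runs from the junction to ground. They appear in parallel: Z3 || Z2 = 9.12 - j75.37 Ω.
Step 4 — Series with input arm Z1: Z_in = Z1 + (Z3 || Z2) = 9.12 - j1282 Ω = 1282∠-89.6° Ω.
Step 5 — Source phasor: V = 12∠54.7° V = 6.934 + j9.794 V.
Step 6 — Ohm's law: I = V / Z_total = (6.934 + j9.794) / (9.12 - j1282) = -0.0076 + j0.005463 A.
Step 7 — Convert to polar: |I| = 0.009359 A, ∠I = 144.3°.

I = 0.009359∠144.3° A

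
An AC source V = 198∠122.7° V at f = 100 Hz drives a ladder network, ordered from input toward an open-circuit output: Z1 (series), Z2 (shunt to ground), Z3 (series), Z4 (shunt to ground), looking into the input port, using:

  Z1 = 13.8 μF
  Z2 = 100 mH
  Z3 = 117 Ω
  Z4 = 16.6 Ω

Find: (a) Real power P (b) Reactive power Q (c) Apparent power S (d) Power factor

Step 1 — Angular frequency: ω = 2π·f = 2π·100 = 628.3 rad/s.
Step 2 — Component impedances:
  Z1: Z = 1/(jωC) = -j/(ω·C) = 0 - j115.3 Ω
  Z2: Z = jωL = j·628.3·0.1 = 0 + j62.83 Ω
  Z3: Z = R = 117 Ω
  Z4: Z = R = 16.6 Ω
Step 3 — Ladder network (open output): work backward from the far end, alternating series and parallel combinations. Z_in = 24.2 - j63.88 Ω = 68.31∠-69.3° Ω.
Step 4 — Source phasor: V = 198∠122.7° V = -107 + j166.6 V.
Step 5 — Current: I = V / Z = -2.836 - j0.6003 A = 2.899∠-168.0° A.
Step 6 — Complex power: S = V·I* = 203.3 - j536.7 VA.
Step 7 — Real power: P = Re(S) = 203.3 W.
Step 8 — Reactive power: Q = Im(S) = -536.7 VAR.
Step 9 — Apparent power: |S| = 573.9 VA.
Step 10 — Power factor: PF = P/|S| = 0.3542 (leading).

(a) P = 203.3 W  (b) Q = -536.7 VAR  (c) S = 573.9 VA  (d) PF = 0.3542 (leading)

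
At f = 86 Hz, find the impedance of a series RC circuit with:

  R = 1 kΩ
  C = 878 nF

Step 1 — Angular frequency: ω = 2π·f = 2π·86 = 540.4 rad/s.
Step 2 — Component impedances:
  R: Z = R = 1000 Ω
  C: Z = 1/(jωC) = -j/(ω·C) = 0 - j2108 Ω
Step 3 — Series combination: Z_total = R + C = 1000 - j2108 Ω = 2333∠-64.6° Ω.

Z = 1000 - j2108 Ω = 2333∠-64.6° Ω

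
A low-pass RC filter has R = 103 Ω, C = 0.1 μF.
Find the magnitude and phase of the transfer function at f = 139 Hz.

Step 1 — Angular frequency: ω = 2π·139 = 873.4 rad/s.
Step 2 — Transfer function: H(jω) = 1/(1 + jωRC).
Step 3 — Denominator: 1 + jωRC = 1 + j·873.4·103·1e-07 = 1 + j0.008996.
Step 4 — H = 0.9999 - j0.008995.
Step 5 — Magnitude: |H| = 1 (-0.0 dB); phase: φ = -0.5°.

|H| = 1 (-0.0 dB), φ = -0.5°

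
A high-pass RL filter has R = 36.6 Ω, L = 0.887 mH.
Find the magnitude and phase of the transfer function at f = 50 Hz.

Step 1 — Angular frequency: ω = 2π·50 = 314.2 rad/s.
Step 2 — Transfer function: H(jω) = jωL/(R + jωL).
Step 3 — Numerator jωL = j·0.2787; denominator R + jωL = 36.6 + j0.2787.
Step 4 — H = 5.796e-05 + j0.007613.
Step 5 — Magnitude: |H| = 0.007613 (-42.4 dB); phase: φ = 89.6°.

|H| = 0.007613 (-42.4 dB), φ = 89.6°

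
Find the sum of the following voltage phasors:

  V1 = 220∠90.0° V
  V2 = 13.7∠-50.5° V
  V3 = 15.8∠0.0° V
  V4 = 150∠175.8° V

Step 1 — Convert each phasor to rectangular form:
  V1 = 220·(cos(90.0°) + j·sin(90.0°)) = 0 + j220 V
  V2 = 13.7·(cos(-50.5°) + j·sin(-50.5°)) = 8.714 - j10.57 V
  V3 = 15.8·(cos(0.0°) + j·sin(0.0°)) = 15.8 V
  V4 = 150·(cos(175.8°) + j·sin(175.8°)) = -149.6 + j10.99 V
Step 2 — Sum components: V_total = -125.1 + j220.4 V.
Step 3 — Convert to polar: |V_total| = 253.4 V, ∠V_total = 119.6°.

V_total = 253.4∠119.6° V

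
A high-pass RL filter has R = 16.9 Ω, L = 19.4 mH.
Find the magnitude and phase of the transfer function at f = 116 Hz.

Step 1 — Angular frequency: ω = 2π·116 = 728.8 rad/s.
Step 2 — Transfer function: H(jω) = jωL/(R + jωL).
Step 3 — Numerator jωL = j·14.14; denominator R + jωL = 16.9 + j14.14.
Step 4 — H = 0.4118 + j0.4922.
Step 5 — Magnitude: |H| = 0.6417 (-3.9 dB); phase: φ = 50.1°.

|H| = 0.6417 (-3.9 dB), φ = 50.1°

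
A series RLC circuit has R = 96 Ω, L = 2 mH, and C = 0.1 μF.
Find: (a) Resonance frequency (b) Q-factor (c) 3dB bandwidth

Step 1 — Resonance: ω₀ = 1/√(LC) = 1/√(0.002·1e-07) = 7.071e+04 rad/s.
Step 2 — f₀ = ω₀/(2π) = 1.125e+04 Hz.
Step 3 — Series Q: Q = ω₀L/R = 7.071e+04·0.002/96 = 1.473.
Step 4 — Bandwidth: Δω = ω₀/Q = 4.8e+04 rad/s; BW = Δω/(2π) = 7639 Hz.

(a) f₀ = 1.125e+04 Hz  (b) Q = 1.473  (c) BW = 7639 Hz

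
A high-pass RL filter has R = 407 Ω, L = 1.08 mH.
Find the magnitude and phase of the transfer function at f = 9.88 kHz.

Step 1 — Angular frequency: ω = 2π·9880 = 6.208e+04 rad/s.
Step 2 — Transfer function: H(jω) = jωL/(R + jωL).
Step 3 — Numerator jωL = j·67.04; denominator R + jωL = 407 + j67.04.
Step 4 — H = 0.02642 + j0.1604.
Step 5 — Magnitude: |H| = 0.1625 (-15.8 dB); phase: φ = 80.6°.

|H| = 0.1625 (-15.8 dB), φ = 80.6°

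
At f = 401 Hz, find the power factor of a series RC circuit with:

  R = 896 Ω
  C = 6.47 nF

Step 1 — Angular frequency: ω = 2π·f = 2π·401 = 2520 rad/s.
Step 2 — Component impedances:
  R: Z = R = 896 Ω
  C: Z = 1/(jωC) = -j/(ω·C) = 0 - j6.134e+04 Ω
Step 3 — Series combination: Z_total = R + C = 896 - j6.134e+04 Ω = 6.135e+04∠-89.2° Ω.
Step 4 — Power factor: PF = cos(φ) = Re(Z)/|Z| = 896/6.135e+04 = 0.0146.
Step 5 — Type: Im(Z) = -6.134e+04 ⇒ leading (phase φ = -89.2°).

PF = 0.0146 (leading, φ = -89.2°)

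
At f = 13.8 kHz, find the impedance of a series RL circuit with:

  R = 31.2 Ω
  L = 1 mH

Step 1 — Angular frequency: ω = 2π·f = 2π·1.38e+04 = 8.671e+04 rad/s.
Step 2 — Component impedances:
  R: Z = R = 31.2 Ω
  L: Z = jωL = j·8.671e+04·0.001 = 0 + j86.71 Ω
Step 3 — Series combination: Z_total = R + L = 31.2 + j86.71 Ω = 92.15∠70.2° Ω.

Z = 31.2 + j86.71 Ω = 92.15∠70.2° Ω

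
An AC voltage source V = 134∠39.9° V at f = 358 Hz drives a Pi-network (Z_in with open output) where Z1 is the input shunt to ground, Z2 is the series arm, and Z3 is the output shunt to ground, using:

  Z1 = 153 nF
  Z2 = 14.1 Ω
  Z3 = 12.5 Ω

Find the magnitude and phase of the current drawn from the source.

Step 1 — Angular frequency: ω = 2π·f = 2π·358 = 2249 rad/s.
Step 2 — Component impedances:
  Z1: Z = 1/(jωC) = -j/(ω·C) = 0 - j2906 Ω
  Z2: Z = R = 14.1 Ω
  Z3: Z = R = 12.5 Ω
Step 3 — With open output, the series arm Z2 and the output shunt Z3 appear in series to ground: Z2 + Z3 = 26.6 Ω.
Step 4 — Parallel with input shunt Z1: Z_in = Z1 || (Z2 + Z3) = 26.6 - j0.2435 Ω = 26.6∠-0.5° Ω.
Step 5 — Source phasor: V = 134∠39.9° V = 102.8 + j85.95 V.
Step 6 — Ohm's law: I = V / Z_total = (102.8 + j85.95) / (26.6 - j0.2435) = 3.835 + j3.267 A.
Step 7 — Convert to polar: |I| = 5.038 A, ∠I = 40.4°.

I = 5.038∠40.4° A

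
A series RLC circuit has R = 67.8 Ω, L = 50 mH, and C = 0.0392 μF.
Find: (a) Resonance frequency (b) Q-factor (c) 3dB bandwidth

Step 1 — Resonance: ω₀ = 1/√(LC) = 1/√(0.05·3.92e-08) = 2.259e+04 rad/s.
Step 2 — f₀ = ω₀/(2π) = 3595 Hz.
Step 3 — Series Q: Q = ω₀L/R = 2.259e+04·0.05/67.8 = 16.66.
Step 4 — Bandwidth: Δω = ω₀/Q = 1356 rad/s; BW = Δω/(2π) = 215.8 Hz.

(a) f₀ = 3595 Hz  (b) Q = 16.66  (c) BW = 215.8 Hz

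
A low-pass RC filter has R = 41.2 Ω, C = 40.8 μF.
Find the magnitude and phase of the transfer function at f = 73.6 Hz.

Step 1 — Angular frequency: ω = 2π·73.6 = 462.4 rad/s.
Step 2 — Transfer function: H(jω) = 1/(1 + jωRC).
Step 3 — Denominator: 1 + jωRC = 1 + j·462.4·41.2·4.08e-05 = 1 + j0.7773.
Step 4 — H = 0.6233 - j0.4845.
Step 5 — Magnitude: |H| = 0.7895 (-2.1 dB); phase: φ = -37.9°.

|H| = 0.7895 (-2.1 dB), φ = -37.9°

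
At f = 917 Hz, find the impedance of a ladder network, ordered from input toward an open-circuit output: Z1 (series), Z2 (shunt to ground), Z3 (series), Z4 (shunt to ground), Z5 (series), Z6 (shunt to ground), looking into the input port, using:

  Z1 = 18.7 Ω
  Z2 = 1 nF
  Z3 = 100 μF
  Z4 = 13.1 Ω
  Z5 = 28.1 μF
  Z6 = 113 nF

Step 1 — Angular frequency: ω = 2π·f = 2π·917 = 5762 rad/s.
Step 2 — Component impedances:
  Z1: Z = R = 18.7 Ω
  Z2: Z = 1/(jωC) = -j/(ω·C) = 0 - j1.736e+05 Ω
  Z3: Z = 1/(jωC) = -j/(ω·C) = 0 - j1.736 Ω
  Z4: Z = R = 13.1 Ω
  Z5: Z = 1/(jωC) = -j/(ω·C) = 0 - j6.177 Ω
  Z6: Z = 1/(jωC) = -j/(ω·C) = 0 - j1536 Ω
Step 3 — Ladder network (open output): work backward from the far end, alternating series and parallel combinations. Z_in = 31.8 - j1.848 Ω = 31.85∠-3.3° Ω.

Z = 31.8 - j1.848 Ω = 31.85∠-3.3° Ω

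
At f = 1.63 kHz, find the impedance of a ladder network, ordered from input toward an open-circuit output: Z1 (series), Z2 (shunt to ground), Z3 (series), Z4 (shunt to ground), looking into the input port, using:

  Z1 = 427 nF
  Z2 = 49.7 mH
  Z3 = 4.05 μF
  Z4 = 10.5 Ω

Step 1 — Angular frequency: ω = 2π·f = 2π·1630 = 1.024e+04 rad/s.
Step 2 — Component impedances:
  Z1: Z = 1/(jωC) = -j/(ω·C) = 0 - j228.7 Ω
  Z2: Z = jωL = j·1.024e+04·0.0497 = 0 + j509 Ω
  Z3: Z = 1/(jωC) = -j/(ω·C) = 0 - j24.11 Ω
  Z4: Z = R = 10.5 Ω
Step 3 — Ladder network (open output): work backward from the far end, alternating series and parallel combinations. Z_in = 11.56 - j253.7 Ω = 254∠-87.4° Ω.

Z = 11.56 - j253.7 Ω = 254∠-87.4° Ω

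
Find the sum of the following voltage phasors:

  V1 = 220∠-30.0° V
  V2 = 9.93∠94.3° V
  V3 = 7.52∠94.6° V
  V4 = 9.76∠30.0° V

Step 1 — Convert each phasor to rectangular form:
  V1 = 220·(cos(-30.0°) + j·sin(-30.0°)) = 190.5 - j110 V
  V2 = 9.93·(cos(94.3°) + j·sin(94.3°)) = -0.7445 + j9.902 V
  V3 = 7.52·(cos(94.6°) + j·sin(94.6°)) = -0.6031 + j7.496 V
  V4 = 9.76·(cos(30.0°) + j·sin(30.0°)) = 8.452 + j4.88 V
Step 2 — Sum components: V_total = 197.6 - j87.72 V.
Step 3 — Convert to polar: |V_total| = 216.2 V, ∠V_total = -23.9°.

V_total = 216.2∠-23.9° V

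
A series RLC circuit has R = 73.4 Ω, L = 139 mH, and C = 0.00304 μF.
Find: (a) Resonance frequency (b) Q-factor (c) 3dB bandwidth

Step 1 — Resonance: ω₀ = 1/√(LC) = 1/√(0.139·3.04e-09) = 4.865e+04 rad/s.
Step 2 — f₀ = ω₀/(2π) = 7742 Hz.
Step 3 — Series Q: Q = ω₀L/R = 4.865e+04·0.139/73.4 = 92.12.
Step 4 — Bandwidth: Δω = ω₀/Q = 528.1 rad/s; BW = Δω/(2π) = 84.04 Hz.

(a) f₀ = 7742 Hz  (b) Q = 92.12  (c) BW = 84.04 Hz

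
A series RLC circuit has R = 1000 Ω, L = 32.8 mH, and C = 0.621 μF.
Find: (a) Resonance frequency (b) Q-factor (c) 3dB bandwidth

Step 1 — Resonance: ω₀ = 1/√(LC) = 1/√(0.0328·6.21e-07) = 7007 rad/s.
Step 2 — f₀ = ω₀/(2π) = 1115 Hz.
Step 3 — Series Q: Q = ω₀L/R = 7007·0.0328/1000 = 0.2298.
Step 4 — Bandwidth: Δω = ω₀/Q = 3.049e+04 rad/s; BW = Δω/(2π) = 4852 Hz.

(a) f₀ = 1115 Hz  (b) Q = 0.2298  (c) BW = 4852 Hz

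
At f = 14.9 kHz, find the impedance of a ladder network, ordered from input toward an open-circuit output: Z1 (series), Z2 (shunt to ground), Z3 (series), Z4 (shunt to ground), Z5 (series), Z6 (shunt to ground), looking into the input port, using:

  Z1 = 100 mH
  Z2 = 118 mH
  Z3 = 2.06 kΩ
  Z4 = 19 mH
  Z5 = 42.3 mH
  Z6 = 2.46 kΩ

Step 1 — Angular frequency: ω = 2π·f = 2π·1.49e+04 = 9.362e+04 rad/s.
Step 2 — Component impedances:
  Z1: Z = jωL = j·9.362e+04·0.1 = 0 + j9362 Ω
  Z2: Z = jωL = j·9.362e+04·0.118 = 0 + j1.105e+04 Ω
  Z3: Z = R = 2060 Ω
  Z4: Z = jωL = j·9.362e+04·0.019 = 0 + j1779 Ω
  Z5: Z = jωL = j·9.362e+04·0.0423 = 0 + j3960 Ω
  Z6: Z = R = 2460 Ω
Step 3 — Ladder network (open output): work backward from the far end, alternating series and parallel combinations. Z_in = 1747 + j1.085e+04 Ω = 1.099e+04∠80.9° Ω.

Z = 1747 + j1.085e+04 Ω = 1.099e+04∠80.9° Ω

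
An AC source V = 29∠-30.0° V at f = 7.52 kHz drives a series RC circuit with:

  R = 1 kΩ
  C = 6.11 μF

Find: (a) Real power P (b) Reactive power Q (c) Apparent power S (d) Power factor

Step 1 — Angular frequency: ω = 2π·f = 2π·7520 = 4.725e+04 rad/s.
Step 2 — Component impedances:
  R: Z = R = 1000 Ω
  C: Z = 1/(jωC) = -j/(ω·C) = 0 - j3.464 Ω
Step 3 — Series combination: Z_total = R + C = 1000 - j3.464 Ω = 1000∠-0.2° Ω.
Step 4 — Source phasor: V = 29∠-30.0° V = 25.11 - j14.5 V.
Step 5 — Current: I = V / Z = 0.02516 - j0.01441 A = 0.029∠-29.8° A.
Step 6 — Complex power: S = V·I* = 0.841 - j0.002913 VA.
Step 7 — Real power: P = Re(S) = 0.841 W.
Step 8 — Reactive power: Q = Im(S) = -0.002913 VAR.
Step 9 — Apparent power: |S| = 0.841 VA.
Step 10 — Power factor: PF = P/|S| = 1 (leading).

(a) P = 0.841 W  (b) Q = -0.002913 VAR  (c) S = 0.841 VA  (d) PF = 1 (leading)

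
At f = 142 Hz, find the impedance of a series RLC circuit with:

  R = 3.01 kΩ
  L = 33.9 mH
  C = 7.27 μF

Step 1 — Angular frequency: ω = 2π·f = 2π·142 = 892.2 rad/s.
Step 2 — Component impedances:
  R: Z = R = 3010 Ω
  L: Z = jωL = j·892.2·0.0339 = 0 + j30.25 Ω
  C: Z = 1/(jωC) = -j/(ω·C) = 0 - j154.2 Ω
Step 3 — Series combination: Z_total = R + L + C = 3010 - j123.9 Ω = 3013∠-2.4° Ω.

Z = 3010 - j123.9 Ω = 3013∠-2.4° Ω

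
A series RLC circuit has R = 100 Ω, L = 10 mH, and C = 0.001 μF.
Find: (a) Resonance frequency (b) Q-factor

Step 1 — Resonance condition Im(Z)=0 gives ω₀ = 1/√(LC).
Step 2 — ω₀ = 1/√(0.01·1e-09) = 3.162e+05 rad/s.
Step 3 — f₀ = ω₀/(2π) = 5.033e+04 Hz.
Step 4 — Series Q: Q = ω₀L/R = 3.162e+05·0.01/100 = 31.62.

(a) f₀ = 5.033e+04 Hz  (b) Q = 31.62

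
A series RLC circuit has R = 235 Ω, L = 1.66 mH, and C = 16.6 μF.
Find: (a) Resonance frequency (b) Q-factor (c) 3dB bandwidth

Step 1 — Resonance condition Im(Z)=0 gives ω₀ = 1/√(LC).
Step 2 — ω₀ = 1/√(0.00166·1.66e-05) = 6024 rad/s.
Step 3 — f₀ = ω₀/(2π) = 958.8 Hz.
Step 4 — Series Q: Q = ω₀L/R = 6024·0.00166/235 = 0.04255.
Step 5 — 3dB bandwidth: Δω = ω₀/Q = 1.416e+05 rad/s; BW = Δω/(2π) = 2.253e+04 Hz.

(a) f₀ = 958.8 Hz  (b) Q = 0.04255  (c) BW = 2.253e+04 Hz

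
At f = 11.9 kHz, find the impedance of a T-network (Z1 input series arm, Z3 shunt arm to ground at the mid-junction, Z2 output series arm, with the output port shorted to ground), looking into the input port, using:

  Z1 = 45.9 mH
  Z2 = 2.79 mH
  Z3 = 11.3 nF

Step 1 — Angular frequency: ω = 2π·f = 2π·1.19e+04 = 7.477e+04 rad/s.
Step 2 — Component impedances:
  Z1: Z = jωL = j·7.477e+04·0.0459 = 0 + j3432 Ω
  Z2: Z = jωL = j·7.477e+04·0.00279 = 0 + j208.6 Ω
  Z3: Z = 1/(jωC) = -j/(ω·C) = 0 - j1184 Ω
Step 3 — With the output port shorted to ground, the output series arm Z2 runs from the junction to ground; the shunt arm Z3 also runs from the junction to ground. They appear in parallel: Z3 || Z2 = 0 + j253.2 Ω.
Step 4 — Series with input arm Z1: Z_in = Z1 + (Z3 || Z2) = 0 + j3685 Ω = 3685∠90.0° Ω.

Z = 0 + j3685 Ω = 3685∠90.0° Ω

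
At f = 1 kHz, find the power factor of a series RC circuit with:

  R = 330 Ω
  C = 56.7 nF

Step 1 — Angular frequency: ω = 2π·f = 2π·1000 = 6283 rad/s.
Step 2 — Component impedances:
  R: Z = R = 330 Ω
  C: Z = 1/(jωC) = -j/(ω·C) = 0 - j2807 Ω
Step 3 — Series combination: Z_total = R + C = 330 - j2807 Ω = 2826∠-83.3° Ω.
Step 4 — Power factor: PF = cos(φ) = Re(Z)/|Z| = 330/2826 = 0.1168.
Step 5 — Type: Im(Z) = -2807 ⇒ leading (phase φ = -83.3°).

PF = 0.1168 (leading, φ = -83.3°)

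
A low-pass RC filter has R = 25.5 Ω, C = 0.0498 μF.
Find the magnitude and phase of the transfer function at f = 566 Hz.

Step 1 — Angular frequency: ω = 2π·566 = 3556 rad/s.
Step 2 — Transfer function: H(jω) = 1/(1 + jωRC).
Step 3 — Denominator: 1 + jωRC = 1 + j·3556·25.5·4.98e-08 = 1 + j0.004516.
Step 4 — H = 1 - j0.004516.
Step 5 — Magnitude: |H| = 1 (-0.0 dB); phase: φ = -0.3°.

|H| = 1 (-0.0 dB), φ = -0.3°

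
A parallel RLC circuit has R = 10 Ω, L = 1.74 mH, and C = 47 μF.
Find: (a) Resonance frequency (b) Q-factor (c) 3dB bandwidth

Step 1 — Resonance: ω₀ = 1/√(LC) = 1/√(0.00174·4.7e-05) = 3497 rad/s.
Step 2 — f₀ = ω₀/(2π) = 556.5 Hz.
Step 3 — Parallel Q: Q = R/(ω₀L) = 10/(3497·0.00174) = 1.644.
Step 4 — Bandwidth: Δω = ω₀/Q = 2128 rad/s; BW = Δω/(2π) = 338.6 Hz.

(a) f₀ = 556.5 Hz  (b) Q = 1.644  (c) BW = 338.6 Hz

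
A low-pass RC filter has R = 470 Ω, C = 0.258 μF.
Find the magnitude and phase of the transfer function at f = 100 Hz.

Step 1 — Angular frequency: ω = 2π·100 = 628.3 rad/s.
Step 2 — Transfer function: H(jω) = 1/(1 + jωRC).
Step 3 — Denominator: 1 + jωRC = 1 + j·628.3·470·2.58e-07 = 1 + j0.07619.
Step 4 — H = 0.9942 - j0.07575.
Step 5 — Magnitude: |H| = 0.9971 (-0.0 dB); phase: φ = -4.4°.

|H| = 0.9971 (-0.0 dB), φ = -4.4°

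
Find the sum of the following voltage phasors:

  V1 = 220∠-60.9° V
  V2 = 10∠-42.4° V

Step 1 — Convert each phasor to rectangular form:
  V1 = 220·(cos(-60.9°) + j·sin(-60.9°)) = 107 - j192.2 V
  V2 = 10·(cos(-42.4°) + j·sin(-42.4°)) = 7.385 - j6.743 V
Step 2 — Sum components: V_total = 114.4 - j199 V.
Step 3 — Convert to polar: |V_total| = 229.5 V, ∠V_total = -60.1°.

V_total = 229.5∠-60.1° V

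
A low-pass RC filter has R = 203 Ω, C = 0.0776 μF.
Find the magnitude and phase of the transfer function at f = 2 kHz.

Step 1 — Angular frequency: ω = 2π·2000 = 1.257e+04 rad/s.
Step 2 — Transfer function: H(jω) = 1/(1 + jωRC).
Step 3 — Denominator: 1 + jωRC = 1 + j·1.257e+04·203·7.76e-08 = 1 + j0.198.
Step 4 — H = 0.9623 - j0.1905.
Step 5 — Magnitude: |H| = 0.981 (-0.2 dB); phase: φ = -11.2°.

|H| = 0.981 (-0.2 dB), φ = -11.2°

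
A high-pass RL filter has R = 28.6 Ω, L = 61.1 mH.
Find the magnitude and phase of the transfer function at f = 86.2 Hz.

Step 1 — Angular frequency: ω = 2π·86.2 = 541.6 rad/s.
Step 2 — Transfer function: H(jω) = jωL/(R + jωL).
Step 3 — Numerator jωL = j·33.09; denominator R + jωL = 28.6 + j33.09.
Step 4 — H = 0.5724 + j0.4947.
Step 5 — Magnitude: |H| = 0.7566 (-2.4 dB); phase: φ = 40.8°.

|H| = 0.7566 (-2.4 dB), φ = 40.8°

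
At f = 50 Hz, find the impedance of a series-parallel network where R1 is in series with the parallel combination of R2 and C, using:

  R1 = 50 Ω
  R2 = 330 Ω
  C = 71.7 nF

Step 1 — Angular frequency: ω = 2π·f = 2π·50 = 314.2 rad/s.
Step 2 — Component impedances:
  R1: Z = R = 50 Ω
  R2: Z = R = 330 Ω
  C: Z = 1/(jωC) = -j/(ω·C) = 0 - j4.439e+04 Ω
Step 3 — Parallel branch: R2 || C = 1/(1/R2 + 1/C) = 330 - j2.453 Ω.
Step 4 — Series with R1: Z_total = R1 + (R2 || C) = 380 - j2.453 Ω = 380∠-0.4° Ω.

Z = 380 - j2.453 Ω = 380∠-0.4° Ω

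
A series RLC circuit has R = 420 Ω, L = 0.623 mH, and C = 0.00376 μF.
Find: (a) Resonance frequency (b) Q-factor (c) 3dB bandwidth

Step 1 — Resonance condition Im(Z)=0 gives ω₀ = 1/√(LC).
Step 2 — ω₀ = 1/√(0.000623·3.76e-09) = 6.534e+05 rad/s.
Step 3 — f₀ = ω₀/(2π) = 1.04e+05 Hz.
Step 4 — Series Q: Q = ω₀L/R = 6.534e+05·0.000623/420 = 0.9692.
Step 5 — 3dB bandwidth: Δω = ω₀/Q = 6.742e+05 rad/s; BW = Δω/(2π) = 1.073e+05 Hz.

(a) f₀ = 1.04e+05 Hz  (b) Q = 0.9692  (c) BW = 1.073e+05 Hz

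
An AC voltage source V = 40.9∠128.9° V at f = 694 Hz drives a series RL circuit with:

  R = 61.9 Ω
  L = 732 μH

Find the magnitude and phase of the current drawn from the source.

Step 1 — Angular frequency: ω = 2π·f = 2π·694 = 4361 rad/s.
Step 2 — Component impedances:
  R: Z = R = 61.9 Ω
  L: Z = jωL = j·4361·0.000732 = 0 + j3.192 Ω
Step 3 — Series combination: Z_total = R + L = 61.9 + j3.192 Ω = 61.98∠3.0° Ω.
Step 4 — Source phasor: V = 40.9∠128.9° V = -25.68 + j31.83 V.
Step 5 — Ohm's law: I = V / Z_total = (-25.68 + j31.83) / (61.9 + j3.192) = -0.3874 + j0.5342 A.
Step 6 — Convert to polar: |I| = 0.6599 A, ∠I = 125.9°.

I = 0.6599∠125.9° A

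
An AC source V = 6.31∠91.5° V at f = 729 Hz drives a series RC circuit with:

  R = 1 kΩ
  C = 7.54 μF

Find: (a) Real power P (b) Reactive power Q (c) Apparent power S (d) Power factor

Step 1 — Angular frequency: ω = 2π·f = 2π·729 = 4580 rad/s.
Step 2 — Component impedances:
  R: Z = R = 1000 Ω
  C: Z = 1/(jωC) = -j/(ω·C) = 0 - j28.95 Ω
Step 3 — Series combination: Z_total = R + C = 1000 - j28.95 Ω = 1000∠-1.7° Ω.
Step 4 — Source phasor: V = 6.31∠91.5° V = -0.1652 + j6.308 V.
Step 5 — Current: I = V / Z = -0.0003475 + j0.006298 A = 0.006307∠93.2° A.
Step 6 — Complex power: S = V·I* = 0.03978 - j0.001152 VA.
Step 7 — Real power: P = Re(S) = 0.03978 W.
Step 8 — Reactive power: Q = Im(S) = -0.001152 VAR.
Step 9 — Apparent power: |S| = 0.0398 VA.
Step 10 — Power factor: PF = P/|S| = 0.9996 (leading).

(a) P = 0.03978 W  (b) Q = -0.001152 VAR  (c) S = 0.0398 VA  (d) PF = 0.9996 (leading)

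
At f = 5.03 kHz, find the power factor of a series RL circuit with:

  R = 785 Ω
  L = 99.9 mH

Step 1 — Angular frequency: ω = 2π·f = 2π·5030 = 3.16e+04 rad/s.
Step 2 — Component impedances:
  R: Z = R = 785 Ω
  L: Z = jωL = j·3.16e+04·0.0999 = 0 + j3157 Ω
Step 3 — Series combination: Z_total = R + L = 785 + j3157 Ω = 3253∠76.0° Ω.
Step 4 — Power factor: PF = cos(φ) = Re(Z)/|Z| = 785/3253 = 0.2413.
Step 5 — Type: Im(Z) = 3157 ⇒ lagging (phase φ = 76.0°).

PF = 0.2413 (lagging, φ = 76.0°)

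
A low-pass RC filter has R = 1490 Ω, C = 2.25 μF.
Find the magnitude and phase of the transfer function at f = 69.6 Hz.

Step 1 — Angular frequency: ω = 2π·69.6 = 437.3 rad/s.
Step 2 — Transfer function: H(jω) = 1/(1 + jωRC).
Step 3 — Denominator: 1 + jωRC = 1 + j·437.3·1490·2.25e-06 = 1 + j1.466.
Step 4 — H = 0.3175 - j0.4655.
Step 5 — Magnitude: |H| = 0.5635 (-5.0 dB); phase: φ = -55.7°.

|H| = 0.5635 (-5.0 dB), φ = -55.7°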